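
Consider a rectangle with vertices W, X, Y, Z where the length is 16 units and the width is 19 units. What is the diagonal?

A rectangle's diagonal splits it into two right triangles, with the diagonal as the hypotenuse.
By the Pythagorean theorem, d^2 = 16^2 + 19^2 = 617.
Therefore d = sqrt(617).

sqrt(617)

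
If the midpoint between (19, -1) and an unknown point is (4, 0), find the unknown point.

Using the midpoint formula: M = ((x1 + x2)/2, (y1 + y2)/2)
We know M = (4, 0) and S = (19, -1)
For x: 4 = (19 + x2)/2, so x2 = 2*4 - 19 = -11
For y: 0 = (-1 + y2)/2, so y2 = 2*0 - -1 = 1
P = (-11, 1)

(-11, 1)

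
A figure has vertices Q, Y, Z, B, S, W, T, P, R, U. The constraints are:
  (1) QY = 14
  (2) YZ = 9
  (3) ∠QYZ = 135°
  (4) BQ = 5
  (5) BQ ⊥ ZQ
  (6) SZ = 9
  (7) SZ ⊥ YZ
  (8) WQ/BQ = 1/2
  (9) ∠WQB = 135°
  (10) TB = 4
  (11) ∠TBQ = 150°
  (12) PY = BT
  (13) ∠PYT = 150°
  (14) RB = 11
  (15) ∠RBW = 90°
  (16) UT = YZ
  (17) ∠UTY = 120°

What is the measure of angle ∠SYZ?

Step 1: By the law of cosines on triangle YZS: YS² = 9² + 9² − 2·9·9·cos(90°) = 162, so YS = 9·√2.
Step 2: By the inverse law of cosines on triangle SYZ: cos(∠SYZ) = ((9·√2)² + 9² − 9²) / (2·9·√2·9) = 162/229.1 = 0.7071, so ∠SYZ = 45°.

Therefore, the measure of angle ∠SYZ = 45°.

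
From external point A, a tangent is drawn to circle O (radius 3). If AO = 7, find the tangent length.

The tangent, radius, and line from the external point to the center form a right triangle.
The right angle is where the tangent meets the radius.
By the Pythagorean theorem: tangent² + 3² = 7²
tangent² = 49 - 9 = 40
tangent = 2*sqrt(10)

2*sqrt(10)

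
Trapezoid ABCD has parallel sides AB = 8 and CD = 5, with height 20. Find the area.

Area = (8 + 5) * 20 / 2 = 260 / 2 = 130

130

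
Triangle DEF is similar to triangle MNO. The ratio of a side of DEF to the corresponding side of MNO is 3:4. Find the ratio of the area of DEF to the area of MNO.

Area ratio = (side ratio)^2 = (3/4)^2 = 9:16.

9:16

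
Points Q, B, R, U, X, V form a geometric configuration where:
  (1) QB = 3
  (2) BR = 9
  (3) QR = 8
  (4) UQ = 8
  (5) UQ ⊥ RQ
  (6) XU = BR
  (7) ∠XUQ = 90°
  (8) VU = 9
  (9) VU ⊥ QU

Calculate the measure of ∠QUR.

Step 1: By the law of cosines on triangle UQR: UR² = 8² + 8² − 2·8·8·cos(90°) = 128, so UR = 8·√2.
Step 2: By the inverse law of cosines on triangle QUR: cos(∠QUR) = (8² + (8·√2)² − 8²) / (2·8·8·√2) = 128/181.02 = 0.7071, so ∠QUR = 45°.

Therefore, the measure of angle ∠QUR = 45°.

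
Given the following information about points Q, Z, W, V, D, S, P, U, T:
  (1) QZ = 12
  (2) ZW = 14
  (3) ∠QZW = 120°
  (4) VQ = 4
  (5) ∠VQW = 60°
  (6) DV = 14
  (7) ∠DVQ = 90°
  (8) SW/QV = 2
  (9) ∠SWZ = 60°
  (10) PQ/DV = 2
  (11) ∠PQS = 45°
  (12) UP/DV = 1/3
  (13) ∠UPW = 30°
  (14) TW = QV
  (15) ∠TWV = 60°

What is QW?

Step 1: By the law of cosines on triangle QZW: QW² = 12² + 14² − 2·12·14·cos(120°) = 508, so QW = 2·√127.

Therefore, the length of QW = 2·√127.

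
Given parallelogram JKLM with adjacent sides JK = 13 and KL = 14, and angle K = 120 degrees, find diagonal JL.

Law of cosines: d^2 = 13^2 + 14^2 - 2(13)(14)cos(120°) = 547, so d = sqrt(547).

sqrt(547)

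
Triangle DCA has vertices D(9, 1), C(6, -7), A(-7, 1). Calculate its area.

Using the Shoelace formula for a triangle:
Area = (1/2)|x0(y1 - y2) + x1(y2 - y0) + x2(y0 - y1)|
Area = (1/2)|9(-7 - 1) + 6(1 - 1) + -7(1 - -7)|
Area = (1/2)|-72 + 0 + -56|
Area = (1/2)|-128|
Area = (1/2)(128)
Area = 64

64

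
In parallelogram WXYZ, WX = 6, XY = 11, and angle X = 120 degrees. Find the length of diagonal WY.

Using the law of cosines:
d^2 = 6^2 + 11^2 - 2(6)(11)cos(120 degrees)
d^2 = 36 + 121 - 132*-1/2
d^2 = 223
d = sqrt(223)

sqrt(223)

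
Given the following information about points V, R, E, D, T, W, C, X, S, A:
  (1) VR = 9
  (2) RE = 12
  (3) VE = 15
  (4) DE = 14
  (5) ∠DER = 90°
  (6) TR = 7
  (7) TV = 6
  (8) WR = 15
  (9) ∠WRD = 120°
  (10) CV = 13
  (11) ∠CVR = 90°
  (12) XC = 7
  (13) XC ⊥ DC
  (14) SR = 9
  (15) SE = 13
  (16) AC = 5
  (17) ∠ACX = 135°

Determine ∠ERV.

Step 1: By the inverse law of cosines on triangle ERV: cos(∠ERV) = (12² + 9² − 15²) / (2·12·9) = 0/216 = 0, so ∠ERV = 90°.

Therefore, the measure of angle ∠ERV = 90°.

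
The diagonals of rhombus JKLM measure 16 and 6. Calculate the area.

Area = (16 * 6) / 2 = 96 / 2 = 48

48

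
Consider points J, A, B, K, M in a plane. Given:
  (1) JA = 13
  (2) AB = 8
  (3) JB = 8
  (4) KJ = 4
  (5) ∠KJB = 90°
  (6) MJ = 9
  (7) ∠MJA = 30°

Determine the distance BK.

Step 1: By the law of cosines on triangle BJK: BK² = 8² + 4² − 2·8·4·cos(90°) = 80, so BK = 4·√5.

Therefore, the length of BK = 4·√5.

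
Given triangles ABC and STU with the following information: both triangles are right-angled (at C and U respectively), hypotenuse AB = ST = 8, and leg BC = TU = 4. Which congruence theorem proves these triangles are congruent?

Consider the given information: both triangles are right-angled (at C and U respectively), hypotenuse AB = ST = 8, and leg BC = TU = 4
This is not SAS or ASA: SAS requires two sides and the included angle between them. ASA requires two angles and the side between them.
The correct criterion is HL. The hypotenuse and one leg of two right triangles are equal (Hypotenuse-Leg).

HL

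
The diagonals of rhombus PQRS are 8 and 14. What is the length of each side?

The diagonals of a rhombus bisect each other at right angles.
Half-diagonals: 8/2 = 4 and 14/2 = 7
side = sqrt(4^2 + 7^2)
side = sqrt(16 + 49)
side = sqrt(65)

sqrt(65)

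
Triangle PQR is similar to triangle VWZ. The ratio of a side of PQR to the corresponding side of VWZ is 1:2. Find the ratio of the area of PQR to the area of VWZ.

Area ratio = (side ratio)^2 = (1/2)^2 = 1:4.

1:4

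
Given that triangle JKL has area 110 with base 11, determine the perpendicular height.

Area = (1/2) * base * height
height = 2 * Area / base
height = 2 * 110 / 11
height = 220 / 11
height = 20

20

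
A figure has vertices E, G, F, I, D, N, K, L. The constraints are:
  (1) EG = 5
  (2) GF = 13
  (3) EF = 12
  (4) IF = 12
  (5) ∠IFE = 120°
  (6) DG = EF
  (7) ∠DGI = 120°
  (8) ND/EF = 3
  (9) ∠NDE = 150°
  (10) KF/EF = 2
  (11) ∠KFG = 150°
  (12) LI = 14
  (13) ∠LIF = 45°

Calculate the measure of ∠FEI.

Step 1: By the law of cosines on triangle EFI: EI² = 12² + 12² − 2·12·12·cos(120°) = 432, so EI = 12·√3.
Step 2: By the inverse law of cosines on triangle FEI: cos(∠FEI) = (12² + (12·√3)² − 12²) / (2·12·12·√3) = 432/498.83 = 0.866, so ∠FEI = 30°.

Therefore, the measure of angle ∠FEI = 30°.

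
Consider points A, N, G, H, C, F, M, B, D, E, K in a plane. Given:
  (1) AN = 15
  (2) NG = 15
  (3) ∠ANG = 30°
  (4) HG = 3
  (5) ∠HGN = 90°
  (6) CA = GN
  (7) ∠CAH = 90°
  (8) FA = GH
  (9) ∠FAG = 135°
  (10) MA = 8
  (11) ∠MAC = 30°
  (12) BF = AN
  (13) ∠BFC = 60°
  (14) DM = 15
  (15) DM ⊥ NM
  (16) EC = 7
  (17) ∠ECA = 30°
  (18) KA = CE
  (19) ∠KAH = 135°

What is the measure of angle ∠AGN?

Step 1: By the law of cosines on triangle GNA: GA² = 15² + 15² − 2·15·15·cos(30°) = 60.29, so GA ≈ 7.76.
Step 2: By the inverse law of cosines on triangle AGN: cos(∠AGN) = (7.76² + 15² − 15²) / (2·7.76·15) = 60.29/232.94 = 0.2588, so ∠AGN = 75°.

Therefore, the measure of angle ∠AGN = 75°.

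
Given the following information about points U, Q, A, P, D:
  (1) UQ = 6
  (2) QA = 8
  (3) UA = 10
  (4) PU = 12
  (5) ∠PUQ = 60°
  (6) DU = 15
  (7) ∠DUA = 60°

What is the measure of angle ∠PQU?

Step 1: By the law of cosines on triangle QUP: QP² = 6² + 12² − 2·6·12·cos(60°) = 108, so QP = 6·√3.
Step 2: By the inverse law of cosines on triangle PQU: cos(∠PQU) = ((6·√3)² + 6² − 12²) / (2·6·√3·6) = 0/124.71 = 0, so ∠PQU = 90°.

Therefore, the measure of angle ∠PQU = 90°.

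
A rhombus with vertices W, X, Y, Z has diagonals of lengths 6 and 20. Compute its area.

The diagonals of a rhombus divide it into four right triangles.
Each triangle has legs 6/ 2 = 3 and 20/2 = 10, so each has area (1/2)*3*10 = 15.
Four such triangles give total area = (d1 * d2) / 2 = 60.

60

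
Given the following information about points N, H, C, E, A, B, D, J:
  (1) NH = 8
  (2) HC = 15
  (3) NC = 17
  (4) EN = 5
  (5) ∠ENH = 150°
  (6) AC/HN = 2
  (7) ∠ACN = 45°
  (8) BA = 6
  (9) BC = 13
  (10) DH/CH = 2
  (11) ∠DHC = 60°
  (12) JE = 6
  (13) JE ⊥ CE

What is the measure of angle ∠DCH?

From the given relations: DH = 2·CH = 2·15 = 30.
Step 1: By the law of cosines on triangle CHD: CD² = 15² + 30² − 2·15·30·cos(60°) = 675, so CD = 15·√3.
Step 2: By the inverse law of cosines on triangle DCH: cos(∠DCH) = ((15·√3)² + 15² − 30²) / (2·15·√3·15) = 0/779.42 = 0, so ∠DCH = 90°.

Therefore, the measure of angle ∠DCH = 90°.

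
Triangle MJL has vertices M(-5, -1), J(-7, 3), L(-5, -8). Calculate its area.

The Shoelace formula computes the area from vertex coordinates by summing cross products.
For vertices (-5,-1), (-7,3), (-5,-8):
Signed sum = -5*3 - -7*-1 + -7*-8 - -5*3 + -5*-1 - -5*-8
= -22 + 71 + -35 = 14
Area = (1/2)|14| = 7.

7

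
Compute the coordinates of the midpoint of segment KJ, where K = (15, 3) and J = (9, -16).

The midpoint is the point halfway along the segment.
Move half the horizontal distance: 15 + (9 - 15)/2 = 15 + -6/2 = 12
Move half the vertical distance: 3 + (-16 - 3)/2 = 3 + -19/2 = -13/2
Midpoint = (12, -13/2)

(12, -13/2)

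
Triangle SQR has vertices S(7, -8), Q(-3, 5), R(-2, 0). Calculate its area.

Shoelace: Area = (1/2)|7(5-0) + -3(0--8) + -2(-8-5)| = (1/2)(37) = 37/2

37/2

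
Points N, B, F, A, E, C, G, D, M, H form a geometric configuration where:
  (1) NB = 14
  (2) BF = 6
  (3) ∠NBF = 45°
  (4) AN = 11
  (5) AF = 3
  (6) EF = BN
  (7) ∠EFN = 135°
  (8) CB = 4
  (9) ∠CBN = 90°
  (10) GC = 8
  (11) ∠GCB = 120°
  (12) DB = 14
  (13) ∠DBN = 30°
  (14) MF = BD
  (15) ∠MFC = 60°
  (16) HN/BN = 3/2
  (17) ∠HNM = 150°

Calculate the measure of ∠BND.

Step 1: By the law of cosines on triangle NBD: ND² = 14² + 14² − 2·14·14·cos(30°) = 52.52, so ND ≈ 7.25.
Step 2: By the inverse law of cosines on triangle BND: cos(∠BND) = (14² + 7.25² − 14²) / (2·14·7.25) = 52.52/202.91 = 0.2588, so ∠BND = 75°.

Therefore, the measure of angle ∠BND = 75°.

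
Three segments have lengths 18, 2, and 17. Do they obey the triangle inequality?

For three segments to close into a triangle, no single side can be as long as the other two combined.
The longest side is 18, and 2 + 17 = 19 > 18.
A triangle can be formed.

Yes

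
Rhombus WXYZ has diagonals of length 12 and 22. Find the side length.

Half-diagonals are 6 and 11. side = sqrt(6^2 + 11^2) = sqrt(157)

sqrt(157)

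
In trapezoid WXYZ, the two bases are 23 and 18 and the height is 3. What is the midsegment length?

The midsegment of a trapezoid = (base1 + base2) / 2
midsegment = (23 + 18) / 2
midsegment = 41 / 2
midsegment = 41/2

41/2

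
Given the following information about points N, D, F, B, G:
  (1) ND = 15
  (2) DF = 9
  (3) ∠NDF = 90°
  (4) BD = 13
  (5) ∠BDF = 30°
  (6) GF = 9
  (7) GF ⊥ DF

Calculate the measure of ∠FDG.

Step 1: By the law of cosines on triangle DFG: DG² = 9² + 9² − 2·9·9·cos(90°) = 162, so DG = 9·√2.
Step 2: By the inverse law of cosines on triangle FDG: cos(∠FDG) = (9² + (9·√2)² − 9²) / (2·9·9·√2) = 162/229.1 = 0.7071, so ∠FDG = 45°.

Therefore, the measure of angle ∠FDG = 45°.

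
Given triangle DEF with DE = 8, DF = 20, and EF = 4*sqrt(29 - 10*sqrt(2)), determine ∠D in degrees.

When all three sides of a triangle are known, the law of cosines can be rearranged to find any angle.
cos(C) = (a² + b² - c²) / (2ab) gives cos(D) = sqrt(2)/2.
Taking the inverse cosine: D = 45°.

45°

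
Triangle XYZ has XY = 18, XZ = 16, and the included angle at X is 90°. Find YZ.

The included angle is 90°, so the triangle is right-angled at X. The opposite side YZ is the hypotenuse.
By the Pythagorean theorem: YZ = sqrt(18^2 + 16^2) = sqrt(580) = 2*sqrt(145).

2*sqrt(145)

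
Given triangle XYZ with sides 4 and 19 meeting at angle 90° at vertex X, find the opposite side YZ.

Since angle X = 90°, this is a right triangle and the law of cosines reduces to the Pythagorean theorem.
YZ^2 = 4^2 + 19^2 = 377
YZ = sqrt(377)

sqrt(377)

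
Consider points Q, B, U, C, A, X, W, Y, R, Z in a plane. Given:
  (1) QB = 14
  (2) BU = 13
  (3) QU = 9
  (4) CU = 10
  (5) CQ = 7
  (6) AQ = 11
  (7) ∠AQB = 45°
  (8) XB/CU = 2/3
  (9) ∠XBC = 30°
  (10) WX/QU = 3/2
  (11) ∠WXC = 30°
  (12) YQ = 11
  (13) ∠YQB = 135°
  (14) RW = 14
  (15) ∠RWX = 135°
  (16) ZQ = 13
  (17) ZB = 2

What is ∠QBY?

Step 1: By the law of cosines on triangle BQY: BY² = 14² + 11² − 2·14·11·cos(135°) = 534.79, so BY ≈ 23.13.
Step 2: By the inverse law of cosines on triangle QBY: cos(∠QBY) = (14² + 23.13² − 11²) / (2·14·23.13) = 609.79/647.51 = 0.9417, so ∠QBY = 19.65°.

Therefore, the measure of angle ∠QBY = 19.65°.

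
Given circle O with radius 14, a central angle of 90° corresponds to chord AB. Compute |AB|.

Chord length = 2r sin(θ/2)
= 2 × 14 × sin(90°/2)
= 2 × 14 × sin(45°)
= 14*sqrt(2)

14*sqrt(2)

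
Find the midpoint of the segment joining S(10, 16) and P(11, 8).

The midpoint is the point halfway along the segment.
Move half the horizontal distance: 10 + (11 - 10)/2 = 10 + 1/2 = 21/2
Move half the vertical distance: 16 + (8 - 16)/2 = 16 + -8/2 = 12
Midpoint = (21/2, 12)

(21/2, 12)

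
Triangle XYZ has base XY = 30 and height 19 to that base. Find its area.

Area = (1/2) * base * height
Area = (1/2) * 30 * 19
Area = 285

285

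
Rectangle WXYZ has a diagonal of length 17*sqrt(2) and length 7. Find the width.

The diagonal of a rectangle forms a right triangle with the two sides.
Rearranging the Pythagorean theorem: missing side = sqrt(d^2 - known^2).
= sqrt(578 - 49) = sqrt(529) = 23.

23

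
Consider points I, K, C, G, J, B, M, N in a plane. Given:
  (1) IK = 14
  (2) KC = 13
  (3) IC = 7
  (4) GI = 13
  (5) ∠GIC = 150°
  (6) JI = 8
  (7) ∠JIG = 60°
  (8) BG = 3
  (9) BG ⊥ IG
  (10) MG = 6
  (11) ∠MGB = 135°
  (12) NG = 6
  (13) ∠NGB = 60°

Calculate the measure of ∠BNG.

Step 1: By the law of cosines on triangle NGB: NB² = 6² + 3² − 2·6·3·cos(60°) = 27, so NB = 3·√3.
Step 2: By the inverse law of cosines on triangle BNG: cos(∠BNG) = ((3·√3)² + 6² − 3²) / (2·3·√3·6) = 54/62.35 = 0.866, so ∠BNG = 30°.

Therefore, the measure of angle ∠BNG = 30°.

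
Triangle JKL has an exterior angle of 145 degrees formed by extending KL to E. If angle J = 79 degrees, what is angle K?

The exterior angle theorem states that an exterior angle equals the sum of the two non-adjacent interior angles.
So 145 = 79 + angle K, which gives angle K = 145 - 79 = 66 degrees.

66 degrees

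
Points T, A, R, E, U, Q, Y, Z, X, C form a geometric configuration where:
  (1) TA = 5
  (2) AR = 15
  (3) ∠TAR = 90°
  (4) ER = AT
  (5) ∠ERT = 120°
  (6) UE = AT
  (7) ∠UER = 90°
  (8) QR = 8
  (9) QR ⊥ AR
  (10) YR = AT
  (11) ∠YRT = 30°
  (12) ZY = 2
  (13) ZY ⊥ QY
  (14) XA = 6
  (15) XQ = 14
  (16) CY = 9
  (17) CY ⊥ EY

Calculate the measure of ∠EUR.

From the given relations: UE = AT = 5; ER = AT = 5.
Step 1: By the law of cosines on triangle UER: UR² = 5² + 5² − 2·5·5·cos(90°) = 50, so UR = 5·√2.
Step 2: By the inverse law of cosines on triangle EUR: cos(∠EUR) = (5² + (5·√2)² − 5²) / (2·5·5·√2) = 50/70.71 = 0.7071, so ∠EUR = 45°.

Therefore, the measure of angle ∠EUR = 45°.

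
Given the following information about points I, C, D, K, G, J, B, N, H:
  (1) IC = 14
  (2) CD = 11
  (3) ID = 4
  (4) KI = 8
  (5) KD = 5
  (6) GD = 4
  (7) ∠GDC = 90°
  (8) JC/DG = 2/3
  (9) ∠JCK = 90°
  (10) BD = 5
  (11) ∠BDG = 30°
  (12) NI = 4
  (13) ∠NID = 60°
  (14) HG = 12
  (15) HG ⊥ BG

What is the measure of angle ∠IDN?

Step 1: By the law of cosines on triangle DIN: DN² = 4² + 4² − 2·4·4·cos(60°) = 16, so DN = 4.
Step 2: By the inverse law of cosines on triangle IDN: cos(∠IDN) = (4² + 4² − 4²) / (2·4·4) = 16/32 = 0.5, so ∠IDN = 60°.

Therefore, the measure of angle ∠IDN = 60°.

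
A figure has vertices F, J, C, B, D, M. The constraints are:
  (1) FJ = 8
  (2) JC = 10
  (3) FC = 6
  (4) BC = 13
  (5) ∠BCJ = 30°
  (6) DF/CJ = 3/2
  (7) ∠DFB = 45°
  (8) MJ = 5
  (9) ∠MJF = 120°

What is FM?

Step 1: By the law of cosines on triangle FJM: FM² = 8² + 5² − 2·8·5·cos(120°) = 129, so FM = √129.

Therefore, the length of FM = √129.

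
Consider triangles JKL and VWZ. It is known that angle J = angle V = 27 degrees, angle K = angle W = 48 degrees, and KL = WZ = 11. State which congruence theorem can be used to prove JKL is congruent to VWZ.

Consider the given information: angle J = angle V = 27 degrees, angle K = angle W = 48 degrees, and KL = WZ = 11
This is not SSS or HL: SSS requires all three pairs of sides, but we don't have that. HL only applies to right triangles with matching hypotenuse and leg.
The correct criterion is AAS. Two pairs of corresponding angles and a non-included side are equal (Angle-Angle-Side).

AAS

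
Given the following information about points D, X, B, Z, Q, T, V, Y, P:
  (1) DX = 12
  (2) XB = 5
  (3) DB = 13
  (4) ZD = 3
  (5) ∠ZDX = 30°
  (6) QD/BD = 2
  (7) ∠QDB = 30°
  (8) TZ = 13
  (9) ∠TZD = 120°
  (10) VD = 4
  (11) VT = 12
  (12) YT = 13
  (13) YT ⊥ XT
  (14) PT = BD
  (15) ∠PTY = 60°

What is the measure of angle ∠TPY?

From the given relations: PT = BD = 13.
Step 1: By the law of cosines on triangle PTY: PY² = 13² + 13² − 2·13·13·cos(60°) = 169, so PY = 13.
Step 2: By the inverse law of cosines on triangle TPY: cos(∠TPY) = (13² + 13² − 13²) / (2·13·13) = 169/338 = 0.5, so ∠TPY = 60°.

Therefore, the measure of angle ∠TPY = 60°.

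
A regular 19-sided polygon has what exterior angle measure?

Each exterior angle of a regular n-gon is 360 / n.
For n = 19: 360 / 19 = 360/19 degrees.

360/19 degrees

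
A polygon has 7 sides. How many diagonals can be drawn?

Each of the 7 vertices connects to 4 non-adjacent vertices via diagonals.
Total connections = 7 × 4 = 28, but each diagonal is counted twice.
Number of diagonals = 28 / 2 = 14.

14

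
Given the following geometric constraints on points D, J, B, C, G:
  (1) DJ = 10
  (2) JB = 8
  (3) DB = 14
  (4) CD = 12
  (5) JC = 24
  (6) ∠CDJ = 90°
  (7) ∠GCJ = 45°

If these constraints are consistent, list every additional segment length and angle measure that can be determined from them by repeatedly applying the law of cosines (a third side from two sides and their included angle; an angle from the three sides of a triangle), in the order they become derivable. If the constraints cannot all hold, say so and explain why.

These constraints are not satisfiable: by the triangle inequality in triangle DJC, (1) DJ = 10 and (4) CD = 12 force JC ≤ 10 + 12 = 22, but (5) says JC = 24. No planar figure meets all of them, so nothing further can be derived.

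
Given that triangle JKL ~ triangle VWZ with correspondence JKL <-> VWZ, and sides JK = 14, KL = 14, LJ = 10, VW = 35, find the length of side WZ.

Similar triangles have proportional sides. Setting up the proportion:
VW / JK = WZ / KL
35 / 14 = WZ / 14
WZ = 14 * 35 / 14 = 35.

35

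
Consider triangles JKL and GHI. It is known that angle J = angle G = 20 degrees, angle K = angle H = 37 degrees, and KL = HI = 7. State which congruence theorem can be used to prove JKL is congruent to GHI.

The given information provides:
angle J = angle G = 20 degrees, angle K = angle H = 37 degrees, and KL = HI = 7
This matches the AAS congruence theorem.
Two pairs of corresponding angles and a non-included side are equal (Angle-Angle-Side).

AAS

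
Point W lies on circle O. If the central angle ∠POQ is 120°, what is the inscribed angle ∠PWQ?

By the inscribed angle theorem, the inscribed angle is half the central angle.
Inscribed angle = 120° / 2 = 60°

60°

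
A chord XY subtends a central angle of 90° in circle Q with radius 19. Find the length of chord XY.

Chord length = 2r sin(θ/2)
= 2 × 19 × sin(90°/2)
= 2 × 19 × sin(45°)
= 19*sqrt(2)

19*sqrt(2)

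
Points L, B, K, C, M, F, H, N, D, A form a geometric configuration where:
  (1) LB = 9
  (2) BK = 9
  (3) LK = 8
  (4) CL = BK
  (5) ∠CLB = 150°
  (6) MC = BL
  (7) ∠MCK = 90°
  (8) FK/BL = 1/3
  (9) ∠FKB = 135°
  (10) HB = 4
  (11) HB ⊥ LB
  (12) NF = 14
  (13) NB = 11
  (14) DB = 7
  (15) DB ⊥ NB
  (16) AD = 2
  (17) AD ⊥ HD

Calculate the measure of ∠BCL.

From the given relations: CL = BK = 9.
Step 1: By the law of cosines on triangle CLB: CB² = 9² + 9² − 2·9·9·cos(150°) = 302.3, so CB ≈ 17.39.
Step 2: By the inverse law of cosines on triangle BCL: cos(∠BCL) = (17.39² + 9² − 9²) / (2·17.39·9) = 302.3/312.96 = 0.9659, so ∠BCL = 15°.

Therefore, the measure of angle ∠BCL = 15°.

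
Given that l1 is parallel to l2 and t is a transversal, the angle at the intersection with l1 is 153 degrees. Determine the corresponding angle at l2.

Corresponding angles are equal: 153 degrees.

153 degrees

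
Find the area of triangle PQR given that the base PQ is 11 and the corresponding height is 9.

Area = (1/2)(11)(9) = 99/2

99/2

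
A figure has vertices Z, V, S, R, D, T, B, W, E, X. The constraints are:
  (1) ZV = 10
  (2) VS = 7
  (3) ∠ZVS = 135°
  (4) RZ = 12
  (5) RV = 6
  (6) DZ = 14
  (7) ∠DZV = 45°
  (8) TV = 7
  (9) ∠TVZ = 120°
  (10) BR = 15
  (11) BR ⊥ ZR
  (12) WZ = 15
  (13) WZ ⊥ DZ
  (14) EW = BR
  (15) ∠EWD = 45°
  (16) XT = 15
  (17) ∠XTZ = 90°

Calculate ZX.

Step 1: By the law of cosines on triangle ZVT: ZT² = 10² + 7² − 2·10·7·cos(120°) = 219, so ZT ≈ 14.8.
Step 2: By the law of cosines on triangle ZTX: ZX² = 14.8² + 15² − 2·14.8·15·cos(90°) = 444, so ZX = 2·√111.

Therefore, the length of ZX = 2·√111.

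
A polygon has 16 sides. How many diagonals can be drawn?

The number of diagonals in an n-gon is n(n - 3)/2.
For n = 16: 16(16 - 3)/2 = 16 × 13 / 2 = 104.

104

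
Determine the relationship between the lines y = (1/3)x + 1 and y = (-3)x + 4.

Slope of line 1: m1 = 1/3
Slope of line 2: m2 = -3
Two lines are perpendicular when the product of their slopes is -1 (negative reciprocals).
m1 * m2 = (1/3) * (-3) = -1, confirming perpendicularity.

Perpendicular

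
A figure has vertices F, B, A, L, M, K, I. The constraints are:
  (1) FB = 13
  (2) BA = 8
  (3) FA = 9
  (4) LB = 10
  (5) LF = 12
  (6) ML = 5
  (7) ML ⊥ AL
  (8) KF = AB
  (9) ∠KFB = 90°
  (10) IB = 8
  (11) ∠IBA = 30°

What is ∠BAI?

Step 1: By the law of cosines on triangle ABI: AI² = 8² + 8² − 2·8·8·cos(30°) = 17.15, so AI ≈ 4.14.
Step 2: By the inverse law of cosines on triangle BAI: cos(∠BAI) = (8² + 4.14² − 8²) / (2·8·4.14) = 17.15/66.26 = 0.2588, so ∠BAI = 75°.

Therefore, the measure of angle ∠BAI = 75°.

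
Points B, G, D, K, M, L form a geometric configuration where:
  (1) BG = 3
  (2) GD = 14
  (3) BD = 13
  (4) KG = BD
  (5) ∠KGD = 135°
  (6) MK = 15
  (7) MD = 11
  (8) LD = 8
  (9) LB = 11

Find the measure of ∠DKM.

From the given relations: KG = BD = 13.
Step 1: By the law of cosines on triangle KGD: KD² = 13² + 14² − 2·13·14·cos(135°) = 622.39, so KD ≈ 24.95.
Step 2: By the inverse law of cosines on triangle DKM: cos(∠DKM) = (24.95² + 15² − 11²) / (2·24.95·15) = 726.39/748.43 = 0.9705, so ∠DKM = 13.94°.

Therefore, the measure of angle ∠DKM = 13.94°.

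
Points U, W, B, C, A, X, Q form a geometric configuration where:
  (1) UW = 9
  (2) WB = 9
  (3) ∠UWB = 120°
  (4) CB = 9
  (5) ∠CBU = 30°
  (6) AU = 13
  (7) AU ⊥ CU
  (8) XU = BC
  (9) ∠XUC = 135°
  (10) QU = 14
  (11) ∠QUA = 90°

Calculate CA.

Step 1: By the law of cosines on triangle UWB: UB² = 9² + 9² − 2·9·9·cos(120°) = 243, so UB = 9·√3.
Step 2: By the law of cosines on triangle UBC: UC² = (9·√3)² + 9² − 2·9·√3·9·cos(30°) = 81, so UC = 9.
Step 3: By the law of cosines on triangle CUA: CA² = 9² + 13² − 2·9·13·cos(90°) = 250, so CA = 5·√10.

Therefore, the length of CA = 5·√10.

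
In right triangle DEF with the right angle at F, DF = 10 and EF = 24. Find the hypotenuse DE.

In a right triangle, the square of the hypotenuse equals the sum of the squares of the two legs.
The legs are 10 and 24, so the hypotenuse = sqrt(100 + 576) = sqrt(676) = 26.

26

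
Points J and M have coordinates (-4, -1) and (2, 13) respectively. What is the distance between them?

d = sqrt((2 - -4)^2 + (13 - -1)^2)
d = sqrt(6^2 + 14^2)
d = sqrt(36 + 196)
d = sqrt(232) = 2*sqrt(58)

2*sqrt(58)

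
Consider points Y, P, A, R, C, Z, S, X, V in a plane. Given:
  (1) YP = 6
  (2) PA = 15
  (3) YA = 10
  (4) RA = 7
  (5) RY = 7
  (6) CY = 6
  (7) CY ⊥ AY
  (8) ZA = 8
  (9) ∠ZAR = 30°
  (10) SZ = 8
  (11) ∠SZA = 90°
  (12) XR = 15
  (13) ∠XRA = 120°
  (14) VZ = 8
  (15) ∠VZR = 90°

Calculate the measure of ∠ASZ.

Step 1: By the law of cosines on triangle SZA: SA² = 8² + 8² − 2·8·8·cos(90°) = 128, so SA = 8·√2.
Step 2: By the inverse law of cosines on triangle ASZ: cos(∠ASZ) = ((8·√2)² + 8² − 8²) / (2·8·√2·8) = 128/181.02 = 0.7071, so ∠ASZ = 45°.

Therefore, the measure of angle ∠ASZ = 45°.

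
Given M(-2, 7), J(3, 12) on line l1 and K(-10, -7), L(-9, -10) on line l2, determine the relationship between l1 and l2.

Slope of line 1: m1 = (12 - 7)/(3 - -2) = 5/5 = 1
Slope of line 2: m2 = (-10 - -7)/(-9 - -10) = -3/1 = -3
m1 != m2 (1 != -3), so not parallel.
m1 * m2 = (1) * (-3) = -3 != -1, so not perpendicular.
The lines are neither parallel nor perpendicular.

Neither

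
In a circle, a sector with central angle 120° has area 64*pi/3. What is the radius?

r² = 360 × 64*pi/3 / (π × 120) = 64, so r = 8.

8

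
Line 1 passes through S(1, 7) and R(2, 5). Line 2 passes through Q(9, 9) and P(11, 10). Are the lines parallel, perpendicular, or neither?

Slope of line 1: m1 = (5 - 7)/(2 - 1) = -2/1 = -2
Slope of line 2: m2 = (10 - 9)/(11 - 9) = 1/2 = 1/2
m1 * m2 = -1, so perpendicular.

Perpendicular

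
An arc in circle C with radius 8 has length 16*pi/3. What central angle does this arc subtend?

θ = 360 × 16*pi/3 / (2π × 8) = 120° (rearranging arc length formula).

120°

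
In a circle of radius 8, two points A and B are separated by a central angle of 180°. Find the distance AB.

Drop a perpendicular from the center to the chord, bisecting both the chord and the central angle.
Each half-chord = r sin(θ/2) = 8 sin(90°).
The full chord = 2 × 8 × sin(90°) = 16.

16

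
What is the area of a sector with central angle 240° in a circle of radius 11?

Sector area = π(11²)(2/3) = 242*pi/3

242*pi/3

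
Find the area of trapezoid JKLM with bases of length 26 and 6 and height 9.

A trapezoid's area equals the midsegment times the height.
The midsegment is (26 + 6) / 2 = 16.
Area = 16 * 9 = 144.

144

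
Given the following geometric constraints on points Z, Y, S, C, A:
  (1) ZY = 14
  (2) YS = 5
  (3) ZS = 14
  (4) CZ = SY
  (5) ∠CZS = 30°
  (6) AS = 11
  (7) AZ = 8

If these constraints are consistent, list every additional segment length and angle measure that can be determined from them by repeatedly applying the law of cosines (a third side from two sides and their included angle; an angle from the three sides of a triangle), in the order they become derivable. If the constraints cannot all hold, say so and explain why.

The constraints are consistent. Derivable facts, in order:
After 1 step:
- SC ≈ 9.99
- ∠ASZ = 34.77°
- ∠AZS = 51.64°
- ∠SAZ = 93.58°
- ∠SYZ = 79.71°
- ∠SZY = 20.57°
- ∠YSZ = 79.71°
After 2 steps:
- ∠CSZ = 14.5°
- ∠SCZ = 135.5°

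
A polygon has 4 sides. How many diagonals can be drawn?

Total line segments between 4 vertices = C(4,2) = 6.
Subtract the 4 sides: 6 - 4 = 2 diagonals.

2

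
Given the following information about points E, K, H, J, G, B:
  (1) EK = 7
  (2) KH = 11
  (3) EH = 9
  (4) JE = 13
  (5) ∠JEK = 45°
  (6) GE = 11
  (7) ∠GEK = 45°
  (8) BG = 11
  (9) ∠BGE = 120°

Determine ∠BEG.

Step 1: By the law of cosines on triangle EGB: EB² = 11² + 11² − 2·11·11·cos(120°) = 363, so EB = 11·√3.
Step 2: By the inverse law of cosines on triangle BEG: cos(∠BEG) = ((11·√3)² + 11² − 11²) / (2·11·√3·11) = 363/419.16 = 0.866, so ∠BEG = 30°.

Therefore, the measure of angle ∠BEG = 30°.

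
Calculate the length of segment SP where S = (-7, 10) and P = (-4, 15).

d = sqrt((3)^2 + (5)^2) = sqrt(34)

sqrt(34)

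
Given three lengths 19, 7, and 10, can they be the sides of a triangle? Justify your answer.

No.
The triangle inequality is violated: 7 + 10 = 17 ≤ 19.
These lengths cannot form a triangle.

No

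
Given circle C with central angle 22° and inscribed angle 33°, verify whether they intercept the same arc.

By the inscribed angle theorem, the inscribed angle for a central angle of 22° should be 22° / 2 = 11°.
The given inscribed angle is 33°, which does not equal 11°.
Therefore, no, they do not correspond to the same arc.

No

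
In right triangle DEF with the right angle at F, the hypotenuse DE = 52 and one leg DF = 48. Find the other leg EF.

Rearranging the Pythagorean theorem to solve for the unknown leg:
leg^2 = hypotenuse^2 - known_leg^2 = 2704 - 2304 = 400
leg = sqrt(400) = 20.

20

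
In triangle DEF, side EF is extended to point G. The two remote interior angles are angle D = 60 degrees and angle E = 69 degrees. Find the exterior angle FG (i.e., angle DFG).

The interior angle at F is 180 - 60 - 69 = 51 degrees.
The exterior angle and interior angle at F are supplementary:
Exterior angle = 180 - 51 = 129 degrees.

129 degrees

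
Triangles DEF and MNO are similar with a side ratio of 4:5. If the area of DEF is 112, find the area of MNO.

The ratio of areas of similar triangles = (side ratio)^2.
Side ratio = 4:5, so area ratio = 16:25.
Area of MNO / Area of DEF = 25/16
Area of MNO = 112 * 25/16 = 175

175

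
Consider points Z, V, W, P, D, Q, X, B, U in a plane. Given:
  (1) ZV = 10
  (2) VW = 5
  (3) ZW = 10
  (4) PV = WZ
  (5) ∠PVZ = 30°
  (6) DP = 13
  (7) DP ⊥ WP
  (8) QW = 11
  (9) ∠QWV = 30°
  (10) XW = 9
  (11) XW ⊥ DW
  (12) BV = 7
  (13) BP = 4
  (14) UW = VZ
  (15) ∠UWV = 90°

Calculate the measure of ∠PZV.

From the given relations: PV = WZ = 10.
Step 1: By the law of cosines on triangle ZVP: ZP² = 10² + 10² − 2·10·10·cos(30°) = 26.79, so ZP ≈ 5.18.
Step 2: By the inverse law of cosines on triangle PZV: cos(∠PZV) = (5.18² + 10² − 10²) / (2·5.18·10) = 26.79/103.53 = 0.2588, so ∠PZV = 75°.

Therefore, the measure of angle ∠PZV = 75°.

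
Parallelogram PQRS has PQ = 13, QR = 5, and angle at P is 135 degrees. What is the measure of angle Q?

In a parallelogram, consecutive angles are supplementary (sum to 180°).
angle Q = 180 - angle P
angle Q = 180 - 135
angle Q = 45 degrees

45 degrees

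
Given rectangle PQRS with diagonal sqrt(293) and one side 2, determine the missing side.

b = sqrt(d^2 - a^2) = sqrt(293 - 4) = sqrt(289) = 17

17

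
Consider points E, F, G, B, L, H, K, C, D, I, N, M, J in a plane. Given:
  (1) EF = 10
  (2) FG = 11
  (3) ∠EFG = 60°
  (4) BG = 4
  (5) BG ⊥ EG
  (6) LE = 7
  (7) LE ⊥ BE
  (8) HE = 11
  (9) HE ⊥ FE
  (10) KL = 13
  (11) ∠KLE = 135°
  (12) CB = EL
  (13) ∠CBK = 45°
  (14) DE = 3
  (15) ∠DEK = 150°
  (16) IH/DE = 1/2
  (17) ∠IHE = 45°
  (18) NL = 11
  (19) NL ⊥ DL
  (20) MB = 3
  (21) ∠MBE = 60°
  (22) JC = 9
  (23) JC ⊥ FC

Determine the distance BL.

Step 1: By the law of cosines on triangle EFG: EG² = 10² + 11² − 2·10·11·cos(60°) = 111, so EG = √111.
Step 2: By the law of cosines on triangle BGE: BE² = 4² + √111² − 2·4·√111·cos(90°) = 127, so BE = √127.
Step 3: By the law of cosines on triangle BEL: BL² = √127² + 7² − 2·√127·7·cos(90°) = 176, so BL = 4·√11.

Therefore, the length of BL = 4·√11.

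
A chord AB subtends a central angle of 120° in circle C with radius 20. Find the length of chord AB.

Drop a perpendicular from the center to the chord, bisecting both the chord and the central angle.
Each half-chord = r sin(θ/2) = 20 sin(60°).
The full chord = 2 × 20 × sin(60°) = 20*sqrt(3).

20*sqrt(3)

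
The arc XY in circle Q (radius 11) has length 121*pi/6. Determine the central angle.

Arc length L = 2πr × θ/360, so θ = 360L / (2πr).
θ = 360 × 121*pi/6 / (2π × 11)
θ = 330°
θ = 330°

330°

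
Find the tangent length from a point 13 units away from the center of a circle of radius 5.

Let T be the point of tangency. Then CT ⊥ XT (radius ⊥ tangent).
In right triangle CTX: CX² = CT² + XT²
13² = 5² + XT²
XT² = 144, XT = 12

12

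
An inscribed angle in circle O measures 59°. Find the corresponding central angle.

Central angle = 2 × 59° = 118° (inscribed angle theorem).

118°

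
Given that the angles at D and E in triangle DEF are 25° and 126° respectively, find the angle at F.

By the triangle angle sum property, the three interior angles of any triangle add up to 180°.
We know angle D = 25° and angle E = 126°, so their sum is 151°.
Therefore angle F = 180° - 151° = 29°.

29 degrees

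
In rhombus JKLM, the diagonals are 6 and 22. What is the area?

The diagonals of a rhombus divide it into four right triangles.
Each triangle has legs 6/ 2 = 3 and 22/2 = 11, so each has area (1/2)*3*11 = 33/2.
Four such triangles give total area = (d1 * d2) / 2 = 66.

66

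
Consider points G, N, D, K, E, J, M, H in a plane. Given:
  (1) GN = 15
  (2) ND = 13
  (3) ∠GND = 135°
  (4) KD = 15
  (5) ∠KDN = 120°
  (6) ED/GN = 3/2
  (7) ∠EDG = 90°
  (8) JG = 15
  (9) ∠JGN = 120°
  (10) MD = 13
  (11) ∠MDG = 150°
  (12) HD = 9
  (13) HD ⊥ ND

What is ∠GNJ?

Step 1: By the law of cosines on triangle NGJ: NJ² = 15² + 15² − 2·15·15·cos(120°) = 675, so NJ = 15·√3.
Step 2: By the inverse law of cosines on triangle GNJ: cos(∠GNJ) = (15² + (15·√3)² − 15²) / (2·15·15·√3) = 675/779.42 = 0.866, so ∠GNJ = 30°.

Therefore, the measure of angle ∠GNJ = 30°.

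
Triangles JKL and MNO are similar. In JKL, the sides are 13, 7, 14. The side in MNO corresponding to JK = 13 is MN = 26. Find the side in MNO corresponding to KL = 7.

k = 26/13 = 2. NO = 2 * 7 = 14.

14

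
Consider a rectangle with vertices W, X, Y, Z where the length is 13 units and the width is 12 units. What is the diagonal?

Using the Pythagorean theorem:
d² = 13² + 12² = 169 + 144 = 313
d = sqrt(313)

sqrt(313)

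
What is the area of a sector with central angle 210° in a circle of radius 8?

Sector area = πr² × θ/360
= π × 8² × 7/12
= π × 64 × 7/12
= 112*pi/3

112*pi/3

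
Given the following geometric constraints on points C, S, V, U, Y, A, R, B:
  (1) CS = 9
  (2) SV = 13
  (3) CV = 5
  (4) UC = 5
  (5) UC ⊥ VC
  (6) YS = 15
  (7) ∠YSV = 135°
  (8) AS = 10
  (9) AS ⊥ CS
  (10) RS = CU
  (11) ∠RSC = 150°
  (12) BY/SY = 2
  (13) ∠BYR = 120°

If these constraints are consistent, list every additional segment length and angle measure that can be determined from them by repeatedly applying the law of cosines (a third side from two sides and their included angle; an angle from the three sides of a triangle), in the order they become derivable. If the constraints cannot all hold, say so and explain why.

The constraints are consistent. Derivable facts, in order:
After 1 step:
- CA = √181
- CR ≈ 13.56
- VU = 5·√2
- VY ≈ 25.88
- ∠CSV = 15.94°
- ∠CVS = 29.63°
- ∠SCV = 134.43°
After 2 steps:
- ∠ACS = 48.01°
- ∠CAS = 41.99°
- ∠CRS = 19.38°
- ∠CUV = 45°
- ∠CVU = 45°
- ∠RCS = 10.62°
- ∠SVY = 24.19°
- ∠SYV = 20.81°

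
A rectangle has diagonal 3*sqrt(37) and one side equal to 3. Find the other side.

Using the Pythagorean theorem: d^2 = a^2 + b^2
b^2 = d^2 - a^2
b^2 = 333 - 9
b^2 = 324
b = sqrt(324) = 18

18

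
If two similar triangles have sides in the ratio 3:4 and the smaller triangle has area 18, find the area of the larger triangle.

Area ratio = (3/4)^2 = 9/16. Area of the larger triangle = 18 * 16/9 = 32.

32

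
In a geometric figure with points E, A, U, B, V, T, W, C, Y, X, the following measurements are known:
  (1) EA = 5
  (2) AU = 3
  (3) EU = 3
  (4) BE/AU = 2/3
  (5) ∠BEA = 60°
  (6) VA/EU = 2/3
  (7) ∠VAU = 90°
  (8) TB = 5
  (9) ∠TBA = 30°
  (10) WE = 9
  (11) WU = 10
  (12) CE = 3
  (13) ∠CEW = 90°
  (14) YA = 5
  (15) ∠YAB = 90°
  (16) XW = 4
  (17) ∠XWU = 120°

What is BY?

From the given relations: BE = 2/3·AU = 2/3·3 = 2.
Step 1: By the law of cosines on triangle BEA: BA² = 2² + 5² − 2·2·5·cos(60°) = 19, so BA = √19.
Step 2: By the law of cosines on triangle BAY: BY² = √19² + 5² − 2·√19·5·cos(90°) = 44, so BY = 2·√11.

Therefore, the length of BY = 2·√11.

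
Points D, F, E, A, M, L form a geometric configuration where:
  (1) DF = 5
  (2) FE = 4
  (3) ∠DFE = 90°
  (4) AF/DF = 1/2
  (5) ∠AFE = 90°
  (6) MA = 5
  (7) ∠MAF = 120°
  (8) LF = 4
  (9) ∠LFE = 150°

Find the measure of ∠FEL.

Step 1: By the law of cosines on triangle EFL: EL² = 4² + 4² − 2·4·4·cos(150°) = 59.71, so EL ≈ 7.73.
Step 2: By the inverse law of cosines on triangle FEL: cos(∠FEL) = (4² + 7.73² − 4²) / (2·4·7.73) = 59.71/61.82 = 0.9659, so ∠FEL = 15°.

Therefore, the measure of angle ∠FEL = 15°.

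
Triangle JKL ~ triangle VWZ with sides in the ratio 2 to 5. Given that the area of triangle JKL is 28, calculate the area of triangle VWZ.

The ratio of areas of similar triangles = (side ratio)^2.
Side ratio = 2:5, so area ratio = 4:25.
Area of VWZ / Area of JKL = 25/4
Area of VWZ = 28 * 25/4 = 175

175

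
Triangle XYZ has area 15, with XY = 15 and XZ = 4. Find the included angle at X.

Area = (1/2) * a * b * sin(C)
sin(C) = 2 * Area / (a * b)
sin(C) = 2 * 15 / (15 * 4)
sin(C) = 1/2
C = arcsin(1/2) = 30°
Since sin(180° - C) = sin(C), the obtuse angle 150° gives the same area, so C = 30° or C = 150°.

30° or 150°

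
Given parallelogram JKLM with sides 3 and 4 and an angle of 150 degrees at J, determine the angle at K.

Opposite sides of a parallelogram are parallel, so consecutive angles form co-interior angles on a transversal.
Co-interior angles sum to 180°, giving angle K = 180 - 150 = 30 degrees.

30 degrees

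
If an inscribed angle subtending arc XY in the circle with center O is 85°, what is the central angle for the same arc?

By the inscribed angle theorem, the central angle is twice the inscribed angle.
Central angle = 2 × 85° = 170°

170°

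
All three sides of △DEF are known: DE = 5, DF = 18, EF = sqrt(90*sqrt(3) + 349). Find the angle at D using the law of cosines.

cos(D) = (5² + 18² - (sqrt(90*sqrt(3) + 349))²) / (2 × 5 × 18) = -sqrt(3)/2, so D = arccos(-sqrt(3)/2) = 150°.

150°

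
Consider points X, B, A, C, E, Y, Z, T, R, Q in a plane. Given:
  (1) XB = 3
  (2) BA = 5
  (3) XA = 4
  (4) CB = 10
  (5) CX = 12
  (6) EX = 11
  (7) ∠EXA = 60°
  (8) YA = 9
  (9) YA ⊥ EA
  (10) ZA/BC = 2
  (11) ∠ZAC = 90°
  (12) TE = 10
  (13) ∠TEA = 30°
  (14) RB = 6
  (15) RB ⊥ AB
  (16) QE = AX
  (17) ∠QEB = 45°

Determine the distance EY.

Step 1: By the law of cosines on triangle EXA: EA² = 11² + 4² − 2·11·4·cos(60°) = 93, so EA = √93.
Step 2: By the law of cosines on triangle EAY: EY² = √93² + 9² − 2·√93·9·cos(90°) = 174, so EY = √174.

Therefore, the length of EY = √174.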